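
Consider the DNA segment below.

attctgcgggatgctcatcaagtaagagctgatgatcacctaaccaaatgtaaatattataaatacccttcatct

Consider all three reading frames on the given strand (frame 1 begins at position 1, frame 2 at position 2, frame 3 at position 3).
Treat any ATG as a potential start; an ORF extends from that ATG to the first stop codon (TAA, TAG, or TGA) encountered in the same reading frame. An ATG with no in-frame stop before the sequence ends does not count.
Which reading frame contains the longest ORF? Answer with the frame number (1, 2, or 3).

Frame 1: ATT CTG CGG GAT GCT CAT CAA GTA AGA GCT GAT GAT CAC CTA ACC AAA TGT AAA TAT TAT AAA TAC CCT TCA TCT — no ATG→stop ORF.
Frame 2: TTC TGC GGG ATG CTC ATC AAG TAA GAG CTG ATG ATC ACC TAA CCA AAT GTA AAT ATT ATA AAT ACC CTT CAT — ATG at 11, stop TAA at 23 → 15 nt; ATG at 32, stop TAA at 41 → 12 nt.
Frame 3: TCT GCG GGA TGC TCA TCA AGT AAG AGC TGA TGA TCA CCT AAC CAA ATG TAA ATA TTA TAA ATA CCC TTC ATC — ATG at 48, stop TAA at 51 → 6 nt.
Longest ORF is 15 nt in frame 2 (positions 11–25).

2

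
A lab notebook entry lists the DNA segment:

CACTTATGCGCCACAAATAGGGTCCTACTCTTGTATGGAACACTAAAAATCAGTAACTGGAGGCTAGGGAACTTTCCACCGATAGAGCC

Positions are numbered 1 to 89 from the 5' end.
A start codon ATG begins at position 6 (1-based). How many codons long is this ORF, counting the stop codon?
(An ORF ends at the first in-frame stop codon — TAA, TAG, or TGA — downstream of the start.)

5

Codons from position 6: ATG (6–8), CGC (9–11), CAC (12–14), AAA (15–17), TAG (18–20).
TAG is the first in-frame stop; that's 5 codons including the stop.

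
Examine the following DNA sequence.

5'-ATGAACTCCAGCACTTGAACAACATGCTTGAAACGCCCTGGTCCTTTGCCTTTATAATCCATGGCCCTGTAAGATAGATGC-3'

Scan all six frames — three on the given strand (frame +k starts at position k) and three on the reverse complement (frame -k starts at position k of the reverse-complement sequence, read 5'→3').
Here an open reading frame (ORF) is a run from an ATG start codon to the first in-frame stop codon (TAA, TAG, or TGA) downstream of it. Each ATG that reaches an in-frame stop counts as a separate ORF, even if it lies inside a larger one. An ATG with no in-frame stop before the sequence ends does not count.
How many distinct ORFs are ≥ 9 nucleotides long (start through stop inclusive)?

Reverse complement (5'→3'): GCATCTATCTTACAGGGCCATGGATTATAAAGGCAAAGGACCAGGGCGTTTCAAGCATGTTGTTCAAGTGCTGGAGTTCAT
Frame +1: ATG AAC TCC AGC ACT TGA ACA ACA TGC TTG AAA CGC CCT GGT CCT TTG CCT TTA TAA TCC ATG GCC CTG TAA GAT AGA TGC — ATG at 1, stop TGA at 16 → 18 nt; ATG at 61, stop TAA at 70 → 12 nt.
Frame +2: TGA ACT CCA GCA CTT GAA CAA CAT GCT TGA AAC GCC CTG GTC CTT TGC CTT TAT AAT CCA TGG CCC TGT AAG ATA GAT — no ATG→stop ORF.
Frame +3: GAA CTC CAG CAC TTG AAC AAC ATG CTT GAA ACG CCC TGG TCC TTT GCC TTT ATA ATC CAT GGC CCT GTA AGA TAG ATG — ATG at 24, stop TAG at 75 → 54 nt.
Frame -1: GCA TCT ATC TTA CAG GGC CAT GGA TTA TAA AGG CAA AGG ACC AGG GCG TTT CAA GCA TGT TGT TCA AGT GCT GGA GTT CAT — no ATG→stop ORF.
Frame -2: CAT CTA TCT TAC AGG GCC ATG GAT TAT AAA GGC AAA GGA CCA GGG CGT TTC AAG CAT GTT GTT CAA GTG CTG GAG TTC — no ATG→stop ORF.
Frame -3: ATC TAT CTT ACA GGG CCA TGG ATT ATA AAG GCA AAG GAC CAG GGC GTT TCA AGC ATG TTG TTC AAG TGC TGG AGT TCA — no ATG→stop ORF.
ORFs ≥ 9 nucleotides: frame +1 1–18 (18 nucleotides), frame +1 61–72 (12 nucleotides), frame +3 24–77 (54 nucleotides). Count = 3.

3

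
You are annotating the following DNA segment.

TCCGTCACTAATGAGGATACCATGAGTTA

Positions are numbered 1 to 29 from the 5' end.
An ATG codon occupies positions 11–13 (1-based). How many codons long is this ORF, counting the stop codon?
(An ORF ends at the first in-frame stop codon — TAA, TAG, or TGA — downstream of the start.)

Codons from position 11: ATG (11–13), AGG (14–16), ATA (17–19), CCA (20–22), TGA (23–25).
TGA is the first in-frame stop; that's 5 codons including the stop.

5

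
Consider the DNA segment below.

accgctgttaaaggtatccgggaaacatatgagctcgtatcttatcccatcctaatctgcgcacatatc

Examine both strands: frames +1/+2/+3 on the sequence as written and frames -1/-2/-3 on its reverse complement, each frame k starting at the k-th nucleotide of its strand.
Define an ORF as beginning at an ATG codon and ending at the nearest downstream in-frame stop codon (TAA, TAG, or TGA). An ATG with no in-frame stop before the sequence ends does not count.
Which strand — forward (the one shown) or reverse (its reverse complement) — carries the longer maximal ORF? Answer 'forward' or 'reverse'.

forward

Reverse complement (5'→3'): GATATGTGCGCAGATTAGGATGGGATAAGATACGAGCTCATATGTTTCCCGGATACCTTTAACAGCGGT
Frame +1: ACC GCT GTT AAA GGT ATC CGG GAA ACA TAT GAG CTC GTA TCT TAT CCC ATC CTA ATC TGC GCA CAT ATC — no ATG→stop ORF.
Frame +2: CCG CTG TTA AAG GTA TCC GGG AAA CAT ATG AGC TCG TAT CTT ATC CCA TCC TAA TCT GCG CAC ATA — ATG at 29, stop TAA at 53 → 27 nt.
Frame +3: CGC TGT TAA AGG TAT CCG GGA AAC ATA TGA GCT CGT ATC TTA TCC CAT CCT AAT CTG CGC ACA TAT — no ATG→stop ORF.
Frame -1: GAT ATG TGC GCA GAT TAG GAT GGG ATA AGA TAC GAG CTC ATA TGT TTC CCG GAT ACC TTT AAC AGC GGT — ATG at 4, stop TAG at 16 → 15 nt.
Frame -2: ATA TGT GCG CAG ATT AGG ATG GGA TAA GAT ACG AGC TCA TAT GTT TCC CGG ATA CCT TTA ACA GCG — ATG at 20, stop TAA at 26 → 9 nt.
Frame -3: TAT GTG CGC AGA TTA GGA TGG GAT AAG ATA CGA GCT CAT ATG TTT CCC GGA TAC CTT TAA CAG CGG — ATG at 42, stop TAA at 60 → 21 nt.
Forward-strand max 27 nt; reverse-strand max 21 nt. The forward strand has the longer ORF.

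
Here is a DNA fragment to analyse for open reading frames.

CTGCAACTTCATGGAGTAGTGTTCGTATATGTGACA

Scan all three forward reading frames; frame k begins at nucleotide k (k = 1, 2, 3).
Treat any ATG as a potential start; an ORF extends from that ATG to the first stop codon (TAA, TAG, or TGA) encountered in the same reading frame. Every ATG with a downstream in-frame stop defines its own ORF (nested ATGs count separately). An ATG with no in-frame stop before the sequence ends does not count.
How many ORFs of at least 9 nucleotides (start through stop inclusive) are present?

1

Frame 1: CTG CAA CTT CAT GGA GTA GTG TTC GTA TAT GTG ACA — no ATG→stop ORF.
Frame 2: TGC AAC TTC ATG GAG TAG TGT TCG TAT ATG TGA — ATG at 11, stop TAG at 17 → 9 nt; ATG at 29, stop TGA at 32 → 6 nt.
Frame 3: GCA ACT TCA TGG AGT AGT GTT CGT ATA TGT GAC — no ATG→stop ORF.
ORFs ≥ 9 nucleotides: frame 2 11–19 (9 nucleotides). Count = 1.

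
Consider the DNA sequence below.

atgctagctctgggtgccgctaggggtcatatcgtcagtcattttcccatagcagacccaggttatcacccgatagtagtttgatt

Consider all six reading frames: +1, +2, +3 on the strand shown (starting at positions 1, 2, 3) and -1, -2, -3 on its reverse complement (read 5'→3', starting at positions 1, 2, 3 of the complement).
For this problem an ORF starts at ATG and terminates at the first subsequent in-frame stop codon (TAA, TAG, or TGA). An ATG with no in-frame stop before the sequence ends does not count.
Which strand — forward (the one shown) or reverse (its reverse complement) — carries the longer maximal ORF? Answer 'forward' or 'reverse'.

forward

Reverse complement (5'→3'): AATCAAACTACTATCGGGTGATAACCTGGGTCTGCTATGGGAAAATGACTGACGATATGACCCCTAGCGGCACCCAGAGCTAGCAT
Frame +1: ATG CTA GCT CTG GGT GCC GCT AGG GGT CAT ATC GTC AGT CAT TTT CCC ATA GCA GAC CCA GGT TAT CAC CCG ATA GTA GTT TGA — ATG at 1, stop TGA at 82 → 84 nt.
Frame +2: TGC TAG CTC TGG GTG CCG CTA GGG GTC ATA TCG TCA GTC ATT TTC CCA TAG CAG ACC CAG GTT ATC ACC CGA TAG TAG TTT GAT — no ATG→stop ORF.
Frame +3: GCT AGC TCT GGG TGC CGC TAG GGG TCA TAT CGT CAG TCA TTT TCC CAT AGC AGA CCC AGG TTA TCA CCC GAT AGT AGT TTG ATT — no ATG→stop ORF.
Frame -1: AAT CAA ACT ACT ATC GGG TGA TAA CCT GGG TCT GCT ATG GGA AAA TGA CTG ACG ATA TGA CCC CTA GCG GCA CCC AGA GCT AGC — ATG at 37, stop TGA at 46 → 12 nt.
Frame -2: ATC AAA CTA CTA TCG GGT GAT AAC CTG GGT CTG CTA TGG GAA AAT GAC TGA CGA TAT GAC CCC TAG CGG CAC CCA GAG CTA GCA — no ATG→stop ORF.
Frame -3: TCA AAC TAC TAT CGG GTG ATA ACC TGG GTC TGC TAT GGG AAA ATG ACT GAC GAT ATG ACC CCT AGC GGC ACC CAG AGC TAG CAT — ATG at 45, stop TAG at 81 → 39 nt; ATG at 57, stop TAG at 81 → 27 nt.
Forward-strand max 84 nt; reverse-strand max 39 nt. The forward strand has the longer ORF.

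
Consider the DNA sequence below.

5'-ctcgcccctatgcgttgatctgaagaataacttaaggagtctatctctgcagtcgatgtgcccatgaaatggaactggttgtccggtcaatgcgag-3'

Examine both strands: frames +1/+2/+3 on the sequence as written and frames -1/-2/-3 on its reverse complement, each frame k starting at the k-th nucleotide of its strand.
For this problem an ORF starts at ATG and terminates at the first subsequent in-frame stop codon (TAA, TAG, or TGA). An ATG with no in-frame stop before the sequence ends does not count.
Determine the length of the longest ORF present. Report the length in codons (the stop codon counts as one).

Reverse complement (5'→3'): CTCGCATTGACCGGACAACCAGTTCCATTTCATGGGCACATCGACTGCAGAGATAGACTCCTTAAGTTATTCTTCAGATCAACGCATAGGGGCGAG
Frame +1: CTC GCC CCT ATG CGT TGA TCT GAA GAA TAA CTT AAG GAG TCT ATC TCT GCA GTC GAT GTG CCC ATG AAA TGG AAC TGG TTG TCC GGT CAA TGC GAG — ATG at 10, stop TGA at 16 → 9 nt.
Frame +2: TCG CCC CTA TGC GTT GAT CTG AAG AAT AAC TTA AGG AGT CTA TCT CTG CAG TCG ATG TGC CCA TGA AAT GGA ACT GGT TGT CCG GTC AAT GCG — ATG at 56, stop TGA at 65 → 12 nt.
Frame +3: CGC CCC TAT GCG TTG ATC TGA AGA ATA ACT TAA GGA GTC TAT CTC TGC AGT CGA TGT GCC CAT GAA ATG GAA CTG GTT GTC CGG TCA ATG CGA — no ATG→stop ORF.
Frame -1: CTC GCA TTG ACC GGA CAA CCA GTT CCA TTT CAT GGG CAC ATC GAC TGC AGA GAT AGA CTC CTT AAG TTA TTC TTC AGA TCA ACG CAT AGG GGC GAG — no ATG→stop ORF.
Frame -2: TCG CAT TGA CCG GAC AAC CAG TTC CAT TTC ATG GGC ACA TCG ACT GCA GAG ATA GAC TCC TTA AGT TAT TCT TCA GAT CAA CGC ATA GGG GCG — no ATG→stop ORF.
Frame -3: CGC ATT GAC CGG ACA ACC AGT TCC ATT TCA TGG GCA CAT CGA CTG CAG AGA TAG ACT CCT TAA GTT ATT CTT CAG ATC AAC GCA TAG GGG CGA — no ATG→stop ORF.
Longest: frame +2, positions 56–67, 12 nt = 4 codons = 3 aa. → 4 codons.

4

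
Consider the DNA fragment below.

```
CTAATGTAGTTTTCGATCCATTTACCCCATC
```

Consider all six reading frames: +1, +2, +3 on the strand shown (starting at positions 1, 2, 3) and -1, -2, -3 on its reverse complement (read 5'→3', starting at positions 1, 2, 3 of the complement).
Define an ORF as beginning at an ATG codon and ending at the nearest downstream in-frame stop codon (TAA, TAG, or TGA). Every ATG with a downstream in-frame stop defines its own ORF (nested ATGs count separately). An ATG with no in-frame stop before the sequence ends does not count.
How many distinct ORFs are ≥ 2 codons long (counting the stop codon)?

Reverse complement (5'→3'): GATGGGGTAAATGGATCGAAAACTACATTAG
Frame +1: CTA ATG TAG TTT TCG ATC CAT TTA CCC CAT — ATG at 4, stop TAG at 7 → 6 nt.
Frame +2: TAA TGT AGT TTT CGA TCC ATT TAC CCC ATC — no ATG→stop ORF.
Frame +3: AAT GTA GTT TTC GAT CCA TTT ACC CCA — no ATG→stop ORF.
Frame -1: GAT GGG GTA AAT GGA TCG AAA ACT ACA TTA — no ATG→stop ORF.
Frame -2: ATG GGG TAA ATG GAT CGA AAA CTA CAT TAG — ATG at 2, stop TAA at 8 → 9 nt; ATG at 11, stop TAG at 29 → 21 nt.
Frame -3: TGG GGT AAA TGG ATC GAA AAC TAC ATT — no ATG→stop ORF.
ORFs ≥ 2 codons: frame +1 4–9 (2 codons), frame -2 2–10 (3 codons), frame -2 11–31 (7 codons). Count = 3.

3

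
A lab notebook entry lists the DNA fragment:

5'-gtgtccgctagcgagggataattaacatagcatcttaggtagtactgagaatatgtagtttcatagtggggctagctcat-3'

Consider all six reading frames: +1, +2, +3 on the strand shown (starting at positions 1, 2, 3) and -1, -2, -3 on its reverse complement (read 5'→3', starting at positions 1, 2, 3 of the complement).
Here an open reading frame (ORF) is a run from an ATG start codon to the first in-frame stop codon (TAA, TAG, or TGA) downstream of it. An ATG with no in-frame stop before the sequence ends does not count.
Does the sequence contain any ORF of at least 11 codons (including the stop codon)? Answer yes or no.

Reverse complement (5'→3'): ATGAGCTAGCCCCACTATGAAACTACATATTCTCAGTACTACCTAAGATGCTATGTTAATTATCCCTCGCTAGCGGACAC
Frame +1: GTG TCC GCT AGC GAG GGA TAA TTA ACA TAG CAT CTT AGG TAG TAC TGA GAA TAT GTA GTT TCA TAG TGG GGC TAG CTC — no ATG→stop ORF.
Frame +2: TGT CCG CTA GCG AGG GAT AAT TAA CAT AGC ATC TTA GGT AGT ACT GAG AAT ATG TAG TTT CAT AGT GGG GCT AGC TCA — ATG at 53, stop TAG at 56 → 6 nt.
Frame +3: GTC CGC TAG CGA GGG ATA ATT AAC ATA GCA TCT TAG GTA GTA CTG AGA ATA TGT AGT TTC ATA GTG GGG CTA GCT CAT — no ATG→stop ORF.
Frame -1: ATG AGC TAG CCC CAC TAT GAA ACT ACA TAT TCT CAG TAC TAC CTA AGA TGC TAT GTT AAT TAT CCC TCG CTA GCG GAC — ATG at 1, stop TAG at 7 → 9 nt.
Frame -2: TGA GCT AGC CCC ACT ATG AAA CTA CAT ATT CTC AGT ACT ACC TAA GAT GCT ATG TTA ATT ATC CCT CGC TAG CGG ACA — ATG at 17, stop TAA at 44 → 30 nt; ATG at 53, stop TAG at 71 → 21 nt.
Frame -3: GAG CTA GCC CCA CTA TGA AAC TAC ATA TTC TCA GTA CTA CCT AAG ATG CTA TGT TAA TTA TCC CTC GCT AGC GGA CAC — ATG at 48, stop TAA at 57 → 12 nt.
Largest ORF found is 10 codons < 11, so no.

no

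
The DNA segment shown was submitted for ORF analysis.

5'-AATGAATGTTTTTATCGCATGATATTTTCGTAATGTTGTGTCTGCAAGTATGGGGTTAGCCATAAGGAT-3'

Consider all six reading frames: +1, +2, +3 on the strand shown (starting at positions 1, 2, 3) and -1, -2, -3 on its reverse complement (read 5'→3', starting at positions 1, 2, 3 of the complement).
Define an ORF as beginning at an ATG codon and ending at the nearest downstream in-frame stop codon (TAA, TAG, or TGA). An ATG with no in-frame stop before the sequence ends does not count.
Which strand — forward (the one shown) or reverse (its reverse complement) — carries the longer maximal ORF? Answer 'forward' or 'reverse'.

Reverse complement (5'→3'): ATCCTTATGGCTAACCCCATACTTGCAGACACAACATTACGAAAATATCATGCGATAAAAACATTCATT
Frame +1: AAT GAA TGT TTT TAT CGC ATG ATA TTT TCG TAA TGT TGT GTC TGC AAG TAT GGG GTT AGC CAT AAG GAT — ATG at 19, stop TAA at 31 → 15 nt.
Frame +2: ATG AAT GTT TTT ATC GCA TGA TAT TTT CGT AAT GTT GTG TCT GCA AGT ATG GGG TTA GCC ATA AGG — ATG at 2, stop TGA at 20 → 21 nt.
Frame +3: TGA ATG TTT TTA TCG CAT GAT ATT TTC GTA ATG TTG TGT CTG CAA GTA TGG GGT TAG CCA TAA GGA — ATG at 6, stop TAG at 57 → 54 nt; ATG at 33, stop TAG at 57 → 27 nt.
Frame -1: ATC CTT ATG GCT AAC CCC ATA CTT GCA GAC ACA ACA TTA CGA AAA TAT CAT GCG ATA AAA ACA TTC ATT — no ATG→stop ORF.
Frame -2: TCC TTA TGG CTA ACC CCA TAC TTG CAG ACA CAA CAT TAC GAA AAT ATC ATG CGA TAA AAA CAT TCA — ATG at 50, stop TAA at 56 → 9 nt.
Frame -3: CCT TAT GGC TAA CCC CAT ACT TGC AGA CAC AAC ATT ACG AAA ATA TCA TGC GAT AAA AAC ATT CAT — no ATG→stop ORF.
Forward-strand max 54 nt; reverse-strand max 9 nt. The forward strand has the longer ORF.

forward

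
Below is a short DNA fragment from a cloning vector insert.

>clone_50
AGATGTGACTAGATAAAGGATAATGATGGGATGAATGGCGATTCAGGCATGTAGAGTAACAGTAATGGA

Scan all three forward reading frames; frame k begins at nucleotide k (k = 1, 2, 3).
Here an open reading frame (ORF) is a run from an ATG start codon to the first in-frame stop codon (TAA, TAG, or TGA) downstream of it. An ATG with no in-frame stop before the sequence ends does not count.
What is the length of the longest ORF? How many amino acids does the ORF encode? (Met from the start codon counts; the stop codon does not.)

Frame 1: AGA TGT GAC TAG ATA AAG GAT AAT GAT GGG ATG AAT GGC GAT TCA GGC ATG TAG AGT AAC AGT AAT GGA — ATG at 31, stop TAG at 52 → 24 nt; ATG at 49, stop TAG at 52 → 6 nt.
Frame 2: GAT GTG ACT AGA TAA AGG ATA ATG ATG GGA TGA ATG GCG ATT CAG GCA TGT AGA GTA ACA GTA ATG — ATG at 23, stop TGA at 32 → 12 nt; ATG at 26, stop TGA at 32 → 9 nt.
Frame 3: ATG TGA CTA GAT AAA GGA TAA TGA TGG GAT GAA TGG CGA TTC AGG CAT GTA GAG TAA CAG TAA TGG — ATG at 3, stop TGA at 6 → 6 nt.
Longest: frame 1, positions 31–54, 24 nt = 8 codons = 7 aa. → 7 amino acids.

7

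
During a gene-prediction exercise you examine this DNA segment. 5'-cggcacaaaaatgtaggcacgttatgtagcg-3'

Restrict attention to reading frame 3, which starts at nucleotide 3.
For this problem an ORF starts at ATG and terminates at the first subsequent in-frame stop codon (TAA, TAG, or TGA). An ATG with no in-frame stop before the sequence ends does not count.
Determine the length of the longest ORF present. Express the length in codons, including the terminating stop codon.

2

Frame 3: GCA CAA AAA TGT AGG CAC GTT ATG TAG — ATG at 24, stop TAG at 27 → 6 nt.
Longest: frame 3, positions 24–29, 6 nt = 2 codons = 1 aa. → 2 codons.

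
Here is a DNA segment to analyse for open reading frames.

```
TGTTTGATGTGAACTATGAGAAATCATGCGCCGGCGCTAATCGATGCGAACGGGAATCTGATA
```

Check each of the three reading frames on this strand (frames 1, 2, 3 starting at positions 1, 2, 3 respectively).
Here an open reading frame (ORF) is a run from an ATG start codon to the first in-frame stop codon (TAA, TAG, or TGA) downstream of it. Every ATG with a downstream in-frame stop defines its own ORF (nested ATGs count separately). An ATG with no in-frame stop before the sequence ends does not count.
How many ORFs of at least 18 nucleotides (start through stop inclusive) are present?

Frame 1: TGT TTG ATG TGA ACT ATG AGA AAT CAT GCG CCG GCG CTA ATC GAT GCG AAC GGG AAT CTG ATA — ATG at 7, stop TGA at 10 → 6 nt.
Frame 2: GTT TGA TGT GAA CTA TGA GAA ATC ATG CGC CGG CGC TAA TCG ATG CGA ACG GGA ATC TGA — ATG at 26, stop TAA at 38 → 15 nt; ATG at 44, stop TGA at 59 → 18 nt.
Frame 3: TTT GAT GTG AAC TAT GAG AAA TCA TGC GCC GGC GCT AAT CGA TGC GAA CGG GAA TCT GAT — no ATG→stop ORF.
ORFs ≥ 18 nucleotides: frame 2 44–61 (18 nucleotides). Count = 1.

1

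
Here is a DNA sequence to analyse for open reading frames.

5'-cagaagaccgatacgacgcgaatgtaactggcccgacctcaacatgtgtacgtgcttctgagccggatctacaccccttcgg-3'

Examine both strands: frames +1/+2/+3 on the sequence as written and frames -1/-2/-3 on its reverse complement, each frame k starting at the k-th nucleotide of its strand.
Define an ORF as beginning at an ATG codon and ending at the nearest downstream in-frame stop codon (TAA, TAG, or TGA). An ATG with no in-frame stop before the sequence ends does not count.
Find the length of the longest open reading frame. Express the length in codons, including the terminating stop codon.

6

Reverse complement (5'→3'): CCGAAGGGGTGTAGATCCGGCTCAGAAGCACGTACACATGTTGAGGTCGGGCCAGTTACATTCGCGTCGTATCGGTCTTCTG
Frame +1: CAG AAG ACC GAT ACG ACG CGA ATG TAA CTG GCC CGA CCT CAA CAT GTG TAC GTG CTT CTG AGC CGG ATC TAC ACC CCT TCG — ATG at 22, stop TAA at 25 → 6 nt.
Frame +2: AGA AGA CCG ATA CGA CGC GAA TGT AAC TGG CCC GAC CTC AAC ATG TGT ACG TGC TTC TGA GCC GGA TCT ACA CCC CTT CGG — ATG at 44, stop TGA at 59 → 18 nt.
Frame +3: GAA GAC CGA TAC GAC GCG AAT GTA ACT GGC CCG ACC TCA ACA TGT GTA CGT GCT TCT GAG CCG GAT CTA CAC CCC TTC — no ATG→stop ORF.
Frame -1: CCG AAG GGG TGT AGA TCC GGC TCA GAA GCA CGT ACA CAT GTT GAG GTC GGG CCA GTT ACA TTC GCG TCG TAT CGG TCT TCT — no ATG→stop ORF.
Frame -2: CGA AGG GGT GTA GAT CCG GCT CAG AAG CAC GTA CAC ATG TTG AGG TCG GGC CAG TTA CAT TCG CGT CGT ATC GGT CTT CTG — no ATG→stop ORF.
Frame -3: GAA GGG GTG TAG ATC CGG CTC AGA AGC ACG TAC ACA TGT TGA GGT CGG GCC AGT TAC ATT CGC GTC GTA TCG GTC TTC — no ATG→stop ORF.
Longest: frame +2, positions 44–61, 18 nt = 6 codons = 5 aa. → 6 codons.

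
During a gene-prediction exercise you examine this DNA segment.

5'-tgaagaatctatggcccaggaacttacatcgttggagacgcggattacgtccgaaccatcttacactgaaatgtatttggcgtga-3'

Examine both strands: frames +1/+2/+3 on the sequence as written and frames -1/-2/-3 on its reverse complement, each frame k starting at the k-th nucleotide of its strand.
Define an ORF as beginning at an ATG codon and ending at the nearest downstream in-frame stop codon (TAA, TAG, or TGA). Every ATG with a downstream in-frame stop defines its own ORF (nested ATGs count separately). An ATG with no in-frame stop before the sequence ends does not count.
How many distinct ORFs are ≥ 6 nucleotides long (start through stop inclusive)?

Reverse complement (5'→3'): TCACGCCAAATACATTTCAGTGTAAGATGGTTCGGACGTAATCCGCGTCTCCAACGATGTAAGTTCCTGGGCCATAGATTCTTCA
Frame +1: TGA AGA ATC TAT GGC CCA GGA ACT TAC ATC GTT GGA GAC GCG GAT TAC GTC CGA ACC ATC TTA CAC TGA AAT GTA TTT GGC GTG — no ATG→stop ORF.
Frame +2: GAA GAA TCT ATG GCC CAG GAA CTT ACA TCG TTG GAG ACG CGG ATT ACG TCC GAA CCA TCT TAC ACT GAA ATG TAT TTG GCG TGA — ATG at 11, stop TGA at 83 → 75 nt; ATG at 71, stop TGA at 83 → 15 nt.
Frame +3: AAG AAT CTA TGG CCC AGG AAC TTA CAT CGT TGG AGA CGC GGA TTA CGT CCG AAC CAT CTT ACA CTG AAA TGT ATT TGG CGT — no ATG→stop ORF.
Frame -1: TCA CGC CAA ATA CAT TTC AGT GTA AGA TGG TTC GGA CGT AAT CCG CGT CTC CAA CGA TGT AAG TTC CTG GGC CAT AGA TTC TTC — no ATG→stop ORF.
Frame -2: CAC GCC AAA TAC ATT TCA GTG TAA GAT GGT TCG GAC GTA ATC CGC GTC TCC AAC GAT GTA AGT TCC TGG GCC ATA GAT TCT TCA — no ATG→stop ORF.
Frame -3: ACG CCA AAT ACA TTT CAG TGT AAG ATG GTT CGG ACG TAA TCC GCG TCT CCA ACG ATG TAA GTT CCT GGG CCA TAG ATT CTT — ATG at 27, stop TAA at 39 → 15 nt; ATG at 57, stop TAA at 60 → 6 nt.
ORFs ≥ 6 nucleotides: frame +2 11–85 (75 nucleotides), frame +2 71–85 (15 nucleotides), frame -3 27–41 (15 nucleotides), frame -3 57–62 (6 nucleotides). Count = 4.

4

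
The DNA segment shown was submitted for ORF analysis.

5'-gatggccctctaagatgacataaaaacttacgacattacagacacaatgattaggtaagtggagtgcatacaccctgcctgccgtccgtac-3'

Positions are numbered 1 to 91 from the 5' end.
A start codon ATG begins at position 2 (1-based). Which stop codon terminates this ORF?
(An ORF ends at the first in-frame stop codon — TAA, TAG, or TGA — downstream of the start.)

TAA

Codons from position 2: ATG (2–4), GCC (5–7), CTC (8–10), TAA (11–13).
The first in-frame stop codon is TAA.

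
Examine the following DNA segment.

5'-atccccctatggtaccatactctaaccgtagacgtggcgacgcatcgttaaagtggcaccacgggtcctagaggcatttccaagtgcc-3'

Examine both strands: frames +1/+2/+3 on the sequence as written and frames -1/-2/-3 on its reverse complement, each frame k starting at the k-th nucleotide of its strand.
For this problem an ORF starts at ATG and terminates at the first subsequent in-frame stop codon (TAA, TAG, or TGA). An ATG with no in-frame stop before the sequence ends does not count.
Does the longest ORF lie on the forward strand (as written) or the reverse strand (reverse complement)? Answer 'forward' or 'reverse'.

Reverse complement (5'→3'): GGCACTTGGAAATGCCTCTAGGACCCGTGGTGCCACTTTAACGATGCGTCGCCACGTCTACGGTTAGAGTATGGTACCATAGGGGGAT
Frame +1: ATC CCC CTA TGG TAC CAT ACT CTA ACC GTA GAC GTG GCG ACG CAT CGT TAA AGT GGC ACC ACG GGT CCT AGA GGC ATT TCC AAG TGC — no ATG→stop ORF.
Frame +2: TCC CCC TAT GGT ACC ATA CTC TAA CCG TAG ACG TGG CGA CGC ATC GTT AAA GTG GCA CCA CGG GTC CTA GAG GCA TTT CCA AGT GCC — no ATG→stop ORF.
Frame +3: CCC CCT ATG GTA CCA TAC TCT AAC CGT AGA CGT GGC GAC GCA TCG TTA AAG TGG CAC CAC GGG TCC TAG AGG CAT TTC CAA GTG — ATG at 9, stop TAG at 69 → 63 nt.
Frame -1: GGC ACT TGG AAA TGC CTC TAG GAC CCG TGG TGC CAC TTT AAC GAT GCG TCG CCA CGT CTA CGG TTA GAG TAT GGT ACC ATA GGG GGA — no ATG→stop ORF.
Frame -2: GCA CTT GGA AAT GCC TCT AGG ACC CGT GGT GCC ACT TTA ACG ATG CGT CGC CAC GTC TAC GGT TAG AGT ATG GTA CCA TAG GGG GAT — ATG at 44, stop TAG at 65 → 24 nt; ATG at 71, stop TAG at 80 → 12 nt.
Frame -3: CAC TTG GAA ATG CCT CTA GGA CCC GTG GTG CCA CTT TAA CGA TGC GTC GCC ACG TCT ACG GTT AGA GTA TGG TAC CAT AGG GGG — ATG at 12, stop TAA at 39 → 30 nt.
Forward-strand max 63 nt; reverse-strand max 30 nt. The forward strand has the longer ORF.

forward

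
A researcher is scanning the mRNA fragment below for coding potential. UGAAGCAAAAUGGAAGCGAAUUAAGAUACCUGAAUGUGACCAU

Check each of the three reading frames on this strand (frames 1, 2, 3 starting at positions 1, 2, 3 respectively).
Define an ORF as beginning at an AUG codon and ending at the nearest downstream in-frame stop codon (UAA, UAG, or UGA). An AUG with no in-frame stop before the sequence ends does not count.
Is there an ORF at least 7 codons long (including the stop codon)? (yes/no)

no

Frame 1: UGA AGC AAA AUG GAA GCG AAU UAA GAU ACC UGA AUG UGA CCA — AUG at 10, stop UAA at 22 → 15 nt; AUG at 34, stop UGA at 37 → 6 nt.
Frame 2: GAA GCA AAA UGG AAG CGA AUU AAG AUA CCU GAA UGU GAC CAU — no AUG→stop ORF.
Frame 3: AAG CAA AAU GGA AGC GAA UUA AGA UAC CUG AAU GUG ACC — no AUG→stop ORF.
Largest ORF found is 5 codons < 7, so no.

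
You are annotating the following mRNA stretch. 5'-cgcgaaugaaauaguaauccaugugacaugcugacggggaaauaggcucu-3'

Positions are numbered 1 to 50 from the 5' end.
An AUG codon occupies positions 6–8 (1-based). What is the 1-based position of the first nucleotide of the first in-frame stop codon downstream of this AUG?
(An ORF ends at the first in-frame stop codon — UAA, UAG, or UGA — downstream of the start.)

12

Codons from position 6: AUG (6–8), AAA (9–11), UAG (12–14).
UAG is a stop codon; it begins at position 12.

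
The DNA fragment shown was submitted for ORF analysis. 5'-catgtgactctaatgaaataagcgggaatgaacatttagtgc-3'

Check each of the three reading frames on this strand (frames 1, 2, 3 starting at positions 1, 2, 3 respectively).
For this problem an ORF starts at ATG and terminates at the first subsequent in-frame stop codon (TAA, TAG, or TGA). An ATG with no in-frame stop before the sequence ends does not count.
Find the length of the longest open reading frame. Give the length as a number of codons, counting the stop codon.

4

Frame 1: CAT GTG ACT CTA ATG AAA TAA GCG GGA ATG AAC ATT TAG TGC — ATG at 13, stop TAA at 19 → 9 nt; ATG at 28, stop TAG at 37 → 12 nt.
Frame 2: ATG TGA CTC TAA TGA AAT AAG CGG GAA TGA ACA TTT AGT — ATG at 2, stop TGA at 5 → 6 nt.
Frame 3: TGT GAC TCT AAT GAA ATA AGC GGG AAT GAA CAT TTA GTG — no ATG→stop ORF.
Longest: frame 1, positions 28–39, 12 nt = 4 codons = 3 aa. → 4 codons.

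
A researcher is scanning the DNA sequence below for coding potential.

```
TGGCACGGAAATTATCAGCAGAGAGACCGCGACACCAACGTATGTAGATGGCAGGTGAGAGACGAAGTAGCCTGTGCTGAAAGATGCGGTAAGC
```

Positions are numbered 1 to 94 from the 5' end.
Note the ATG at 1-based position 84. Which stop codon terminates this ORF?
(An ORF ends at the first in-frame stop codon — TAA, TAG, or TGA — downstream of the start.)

TAA

Codons from position 84: ATG (84–86), CGG (87–89), TAA (90–92).
The first in-frame stop codon is TAA.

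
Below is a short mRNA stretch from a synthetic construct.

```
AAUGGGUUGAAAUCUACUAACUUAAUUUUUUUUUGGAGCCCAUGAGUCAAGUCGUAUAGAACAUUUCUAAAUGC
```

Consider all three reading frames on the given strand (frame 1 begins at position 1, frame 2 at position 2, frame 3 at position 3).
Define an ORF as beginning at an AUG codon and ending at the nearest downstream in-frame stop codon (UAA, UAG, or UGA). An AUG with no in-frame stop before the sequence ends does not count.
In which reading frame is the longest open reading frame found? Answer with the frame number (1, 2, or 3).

Frame 1: AAU GGG UUG AAA UCU ACU AAC UUA AUU UUU UUU UGG AGC CCA UGA GUC AAG UCG UAU AGA ACA UUU CUA AAU — no AUG→stop ORF.
Frame 2: AUG GGU UGA AAU CUA CUA ACU UAA UUU UUU UUU GGA GCC CAU GAG UCA AGU CGU AUA GAA CAU UUC UAA AUG — AUG at 2, stop UGA at 8 → 9 nt.
Frame 3: UGG GUU GAA AUC UAC UAA CUU AAU UUU UUU UUG GAG CCC AUG AGU CAA GUC GUA UAG AAC AUU UCU AAA UGC — AUG at 42, stop UAG at 57 → 18 nt.
Longest ORF is 18 nt in frame 3 (positions 42–59).

3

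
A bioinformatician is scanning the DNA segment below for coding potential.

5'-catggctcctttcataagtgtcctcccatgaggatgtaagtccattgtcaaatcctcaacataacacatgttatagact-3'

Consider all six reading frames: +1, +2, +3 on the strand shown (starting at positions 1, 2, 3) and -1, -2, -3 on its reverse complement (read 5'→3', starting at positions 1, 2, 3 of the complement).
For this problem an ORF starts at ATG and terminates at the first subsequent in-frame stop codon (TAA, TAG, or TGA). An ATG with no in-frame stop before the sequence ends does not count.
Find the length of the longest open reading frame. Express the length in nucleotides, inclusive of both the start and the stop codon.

Reverse complement (5'→3'): AGTCTATAACATGTGTTATGTTGAGGATTTGACAATGGACTTACATCCTCATGGGAGGACACTTATGAAAGGAGCCATG
Frame +1: CAT GGC TCC TTT CAT AAG TGT CCT CCC ATG AGG ATG TAA GTC CAT TGT CAA ATC CTC AAC ATA ACA CAT GTT ATA GAC — ATG at 28, stop TAA at 37 → 12 nt; ATG at 34, stop TAA at 37 → 6 nt.
Frame +2: ATG GCT CCT TTC ATA AGT GTC CTC CCA TGA GGA TGT AAG TCC ATT GTC AAA TCC TCA ACA TAA CAC ATG TTA TAG ACT — ATG at 2, stop TGA at 29 → 30 nt; ATG at 68, stop TAG at 74 → 9 nt.
Frame +3: TGG CTC CTT TCA TAA GTG TCC TCC CAT GAG GAT GTA AGT CCA TTG TCA AAT CCT CAA CAT AAC ACA TGT TAT AGA — no ATG→stop ORF.
Frame -1: AGT CTA TAA CAT GTG TTA TGT TGA GGA TTT GAC AAT GGA CTT ACA TCC TCA TGG GAG GAC ACT TAT GAA AGG AGC CAT — no ATG→stop ORF.
Frame -2: GTC TAT AAC ATG TGT TAT GTT GAG GAT TTG ACA ATG GAC TTA CAT CCT CAT GGG AGG ACA CTT ATG AAA GGA GCC ATG — no ATG→stop ORF.
Frame -3: TCT ATA ACA TGT GTT ATG TTG AGG ATT TGA CAA TGG ACT TAC ATC CTC ATG GGA GGA CAC TTA TGA AAG GAG CCA — ATG at 18, stop TGA at 30 → 15 nt; ATG at 51, stop TGA at 66 → 18 nt.
Longest: frame +2, positions 2–31, 30 nt = 10 codons = 9 aa. → 30 nucleotides.

30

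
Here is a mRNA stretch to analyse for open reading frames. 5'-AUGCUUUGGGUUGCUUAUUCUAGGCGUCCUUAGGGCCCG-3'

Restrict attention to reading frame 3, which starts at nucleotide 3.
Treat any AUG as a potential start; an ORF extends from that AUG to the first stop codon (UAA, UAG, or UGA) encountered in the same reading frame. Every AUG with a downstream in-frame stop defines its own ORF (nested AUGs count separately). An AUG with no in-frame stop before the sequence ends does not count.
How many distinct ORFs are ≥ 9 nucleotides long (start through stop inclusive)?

0

Frame 3: GCU UUG GGU UGC UUA UUC UAG GCG UCC UUA GGG CCC — no AUG→stop ORF.
No ORF reaches 9 nucleotides. Count = 0.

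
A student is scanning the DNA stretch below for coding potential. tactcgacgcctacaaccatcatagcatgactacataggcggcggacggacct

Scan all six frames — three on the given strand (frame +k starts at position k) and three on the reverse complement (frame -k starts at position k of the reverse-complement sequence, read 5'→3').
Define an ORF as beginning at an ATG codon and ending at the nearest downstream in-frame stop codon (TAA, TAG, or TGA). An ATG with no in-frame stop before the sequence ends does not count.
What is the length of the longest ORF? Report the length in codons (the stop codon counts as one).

4

Reverse complement (5'→3'): AGGTCCGTCCGCCGCCTATGTAGTCATGCTATGATGGTTGTAGGCGTCGAGTA
Frame +1: TAC TCG ACG CCT ACA ACC ATC ATA GCA TGA CTA CAT AGG CGG CGG ACG GAC — no ATG→stop ORF.
Frame +2: ACT CGA CGC CTA CAA CCA TCA TAG CAT GAC TAC ATA GGC GGC GGA CGG ACC — no ATG→stop ORF.
Frame +3: CTC GAC GCC TAC AAC CAT CAT AGC ATG ACT ACA TAG GCG GCG GAC GGA CCT — ATG at 27, stop TAG at 36 → 12 nt.
Frame -1: AGG TCC GTC CGC CGC CTA TGT AGT CAT GCT ATG ATG GTT GTA GGC GTC GAG — no ATG→stop ORF.
Frame -2: GGT CCG TCC GCC GCC TAT GTA GTC ATG CTA TGA TGG TTG TAG GCG TCG AGT — ATG at 26, stop TGA at 32 → 9 nt.
Frame -3: GTC CGT CCG CCG CCT ATG TAG TCA TGC TAT GAT GGT TGT AGG CGT CGA GTA — ATG at 18, stop TAG at 21 → 6 nt.
Longest: frame +3, positions 27–38, 12 nt = 4 codons = 3 aa. → 4 codons.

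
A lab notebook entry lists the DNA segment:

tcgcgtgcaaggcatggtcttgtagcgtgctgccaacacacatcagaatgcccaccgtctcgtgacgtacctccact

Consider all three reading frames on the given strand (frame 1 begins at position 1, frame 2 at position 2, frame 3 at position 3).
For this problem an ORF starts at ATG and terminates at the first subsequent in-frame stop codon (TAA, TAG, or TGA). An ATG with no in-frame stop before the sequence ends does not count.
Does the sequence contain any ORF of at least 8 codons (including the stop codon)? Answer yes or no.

Frame 1: TCG CGT GCA AGG CAT GGT CTT GTA GCG TGC TGC CAA CAC ACA TCA GAA TGC CCA CCG TCT CGT GAC GTA CCT CCA — no ATG→stop ORF.
Frame 2: CGC GTG CAA GGC ATG GTC TTG TAG CGT GCT GCC AAC ACA CAT CAG AAT GCC CAC CGT CTC GTG ACG TAC CTC CAC — ATG at 14, stop TAG at 23 → 12 nt.
Frame 3: GCG TGC AAG GCA TGG TCT TGT AGC GTG CTG CCA ACA CAC ATC AGA ATG CCC ACC GTC TCG TGA CGT ACC TCC ACT — ATG at 48, stop TGA at 63 → 18 nt.
Largest ORF found is 6 codons < 8, so no.

no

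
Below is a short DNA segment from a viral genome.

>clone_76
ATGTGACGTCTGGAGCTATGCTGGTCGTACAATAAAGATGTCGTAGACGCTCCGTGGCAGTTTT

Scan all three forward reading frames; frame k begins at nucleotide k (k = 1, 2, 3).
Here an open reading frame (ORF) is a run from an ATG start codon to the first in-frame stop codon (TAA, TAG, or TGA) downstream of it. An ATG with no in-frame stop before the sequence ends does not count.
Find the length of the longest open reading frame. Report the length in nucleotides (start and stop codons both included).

Frame 1: ATG TGA CGT CTG GAG CTA TGC TGG TCG TAC AAT AAA GAT GTC GTA GAC GCT CCG TGG CAG TTT — ATG at 1, stop TGA at 4 → 6 nt.
Frame 2: TGT GAC GTC TGG AGC TAT GCT GGT CGT ACA ATA AAG ATG TCG TAG ACG CTC CGT GGC AGT TTT — ATG at 38, stop TAG at 44 → 9 nt.
Frame 3: GTG ACG TCT GGA GCT ATG CTG GTC GTA CAA TAA AGA TGT CGT AGA CGC TCC GTG GCA GTT — ATG at 18, stop TAA at 33 → 18 nt.
Longest: frame 3, positions 18–35, 18 nt = 6 codons = 5 aa. → 18 nucleotides.

18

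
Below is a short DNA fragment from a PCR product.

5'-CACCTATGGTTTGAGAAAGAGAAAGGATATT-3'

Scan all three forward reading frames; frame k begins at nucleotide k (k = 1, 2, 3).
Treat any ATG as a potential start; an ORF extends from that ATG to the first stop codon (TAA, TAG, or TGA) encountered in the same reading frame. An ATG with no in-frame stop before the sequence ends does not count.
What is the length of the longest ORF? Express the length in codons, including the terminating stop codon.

3

Frame 1: CAC CTA TGG TTT GAG AAA GAG AAA GGA TAT — no ATG→stop ORF.
Frame 2: ACC TAT GGT TTG AGA AAG AGA AAG GAT ATT — no ATG→stop ORF.
Frame 3: CCT ATG GTT TGA GAA AGA GAA AGG ATA — ATG at 6, stop TGA at 12 → 9 nt.
Longest: frame 3, positions 6–14, 9 nt = 3 codons = 2 aa. → 3 codons.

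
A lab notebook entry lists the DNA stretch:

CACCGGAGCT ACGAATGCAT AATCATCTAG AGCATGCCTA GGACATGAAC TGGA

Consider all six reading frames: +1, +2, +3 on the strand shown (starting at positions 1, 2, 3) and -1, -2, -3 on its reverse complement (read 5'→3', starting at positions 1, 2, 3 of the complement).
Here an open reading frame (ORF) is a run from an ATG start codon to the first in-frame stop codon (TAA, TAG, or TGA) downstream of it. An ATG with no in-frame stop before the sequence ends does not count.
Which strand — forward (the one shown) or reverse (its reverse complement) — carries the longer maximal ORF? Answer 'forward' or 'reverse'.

Reverse complement (5'→3'): TCCAGTTCATGTCCTAGGCATGCTCTAGATGATTATGCATTCGTAGCTCCGGTG
Frame +1: CAC CGG AGC TAC GAA TGC ATA ATC ATC TAG AGC ATG CCT AGG ACA TGA ACT GGA — ATG at 34, stop TGA at 46 → 15 nt.
Frame +2: ACC GGA GCT ACG AAT GCA TAA TCA TCT AGA GCA TGC CTA GGA CAT GAA CTG — no ATG→stop ORF.
Frame +3: CCG GAG CTA CGA ATG CAT AAT CAT CTA GAG CAT GCC TAG GAC ATG AAC TGG — ATG at 15, stop TAG at 39 → 27 nt.
Frame -1: TCC AGT TCA TGT CCT AGG CAT GCT CTA GAT GAT TAT GCA TTC GTA GCT CCG GTG — no ATG→stop ORF.
Frame -2: CCA GTT CAT GTC CTA GGC ATG CTC TAG ATG ATT ATG CAT TCG TAG CTC CGG — ATG at 20, stop TAG at 26 → 9 nt; ATG at 29, stop TAG at 44 → 18 nt; ATG at 35, stop TAG at 44 → 12 nt.
Frame -3: CAG TTC ATG TCC TAG GCA TGC TCT AGA TGA TTA TGC ATT CGT AGC TCC GGT — ATG at 9, stop TAG at 15 → 9 nt.
Forward-strand max 27 nt; reverse-strand max 18 nt. The forward strand has the longer ORF.

forward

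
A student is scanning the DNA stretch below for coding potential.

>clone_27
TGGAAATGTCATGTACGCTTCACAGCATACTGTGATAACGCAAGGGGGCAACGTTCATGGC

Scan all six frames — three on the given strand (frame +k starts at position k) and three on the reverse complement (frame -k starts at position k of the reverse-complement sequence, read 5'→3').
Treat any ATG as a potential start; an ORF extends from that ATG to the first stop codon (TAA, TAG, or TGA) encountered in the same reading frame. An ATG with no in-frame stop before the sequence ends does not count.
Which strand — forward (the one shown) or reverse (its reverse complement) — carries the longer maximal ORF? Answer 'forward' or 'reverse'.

Reverse complement (5'→3'): GCCATGAACGTTGCCCCCTTGCGTTATCACAGTATGCTGTGAAGCGTACATGACATTTCCA
Frame +1: TGG AAA TGT CAT GTA CGC TTC ACA GCA TAC TGT GAT AAC GCA AGG GGG CAA CGT TCA TGG — no ATG→stop ORF.
Frame +2: GGA AAT GTC ATG TAC GCT TCA CAG CAT ACT GTG ATA ACG CAA GGG GGC AAC GTT CAT GGC — no ATG→stop ORF.
Frame +3: GAA ATG TCA TGT ACG CTT CAC AGC ATA CTG TGA TAA CGC AAG GGG GCA ACG TTC ATG — ATG at 6, stop TGA at 33 → 30 nt.
Frame -1: GCC ATG AAC GTT GCC CCC TTG CGT TAT CAC AGT ATG CTG TGA AGC GTA CAT GAC ATT TCC — ATG at 4, stop TGA at 40 → 39 nt; ATG at 34, stop TGA at 40 → 9 nt.
Frame -2: CCA TGA ACG TTG CCC CCT TGC GTT ATC ACA GTA TGC TGT GAA GCG TAC ATG ACA TTT CCA — no ATG→stop ORF.
Frame -3: CAT GAA CGT TGC CCC CTT GCG TTA TCA CAG TAT GCT GTG AAG CGT ACA TGA CAT TTC — no ATG→stop ORF.
Forward-strand max 30 nt; reverse-strand max 39 nt. The reverse strand has the longer ORF.

reverse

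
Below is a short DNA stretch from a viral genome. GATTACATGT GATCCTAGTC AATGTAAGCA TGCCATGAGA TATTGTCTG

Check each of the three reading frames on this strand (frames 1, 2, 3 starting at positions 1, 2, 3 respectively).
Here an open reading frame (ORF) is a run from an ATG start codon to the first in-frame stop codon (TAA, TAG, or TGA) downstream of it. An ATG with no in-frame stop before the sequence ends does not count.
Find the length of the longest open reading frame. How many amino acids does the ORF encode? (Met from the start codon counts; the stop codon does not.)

2

Frame 1: GAT TAC ATG TGA TCC TAG TCA ATG TAA GCA TGC CAT GAG ATA TTG TCT — ATG at 7, stop TGA at 10 → 6 nt; ATG at 22, stop TAA at 25 → 6 nt.
Frame 2: ATT ACA TGT GAT CCT AGT CAA TGT AAG CAT GCC ATG AGA TAT TGT CTG — no ATG→stop ORF.
Frame 3: TTA CAT GTG ATC CTA GTC AAT GTA AGC ATG CCA TGA GAT ATT GTC — ATG at 30, stop TGA at 36 → 9 nt.
Longest: frame 3, positions 30–38, 9 nt = 3 codons = 2 aa. → 2 amino acids.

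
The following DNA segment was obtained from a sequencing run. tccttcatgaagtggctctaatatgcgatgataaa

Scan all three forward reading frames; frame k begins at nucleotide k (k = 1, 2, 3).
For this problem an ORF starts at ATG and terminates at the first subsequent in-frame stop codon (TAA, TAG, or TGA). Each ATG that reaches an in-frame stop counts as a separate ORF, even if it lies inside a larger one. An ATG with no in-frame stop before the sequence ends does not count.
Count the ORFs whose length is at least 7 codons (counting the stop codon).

Frame 1: TCC TTC ATG AAG TGG CTC TAA TAT GCG ATG ATA — ATG at 7, stop TAA at 19 → 15 nt.
Frame 2: CCT TCA TGA AGT GGC TCT AAT ATG CGA TGA TAA — ATG at 23, stop TGA at 29 → 9 nt.
Frame 3: CTT CAT GAA GTG GCT CTA ATA TGC GAT GAT AAA — no ATG→stop ORF.
No ORF reaches 7 codons. Count = 0.

0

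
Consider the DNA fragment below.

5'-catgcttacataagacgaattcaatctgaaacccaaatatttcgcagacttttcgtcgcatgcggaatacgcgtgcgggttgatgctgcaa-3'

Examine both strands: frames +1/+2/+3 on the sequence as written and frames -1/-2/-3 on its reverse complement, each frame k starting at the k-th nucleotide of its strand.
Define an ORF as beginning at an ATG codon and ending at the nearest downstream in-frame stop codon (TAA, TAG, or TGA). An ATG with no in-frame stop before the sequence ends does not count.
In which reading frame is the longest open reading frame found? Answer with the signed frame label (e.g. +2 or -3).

+3

Reverse complement (5'→3'): TTGCAGCATCAACCCGCACGCGTATTCCGCATGCGACGAAAAGTCTGCGAAATATTTGGGTTTCAGATTGAATTCGTCTTATGTAAGCATG
Frame +1: CAT GCT TAC ATA AGA CGA ATT CAA TCT GAA ACC CAA ATA TTT CGC AGA CTT TTC GTC GCA TGC GGA ATA CGC GTG CGG GTT GAT GCT GCA — no ATG→stop ORF.
Frame +2: ATG CTT ACA TAA GAC GAA TTC AAT CTG AAA CCC AAA TAT TTC GCA GAC TTT TCG TCG CAT GCG GAA TAC GCG TGC GGG TTG ATG CTG CAA — ATG at 2, stop TAA at 11 → 12 nt.
Frame +3: TGC TTA CAT AAG ACG AAT TCA ATC TGA AAC CCA AAT ATT TCG CAG ACT TTT CGT CGC ATG CGG AAT ACG CGT GCG GGT TGA TGC TGC — ATG at 60, stop TGA at 81 → 24 nt.
Frame -1: TTG CAG CAT CAA CCC GCA CGC GTA TTC CGC ATG CGA CGA AAA GTC TGC GAA ATA TTT GGG TTT CAG ATT GAA TTC GTC TTA TGT AAG CAT — no ATG→stop ORF.
Frame -2: TGC AGC ATC AAC CCG CAC GCG TAT TCC GCA TGC GAC GAA AAG TCT GCG AAA TAT TTG GGT TTC AGA TTG AAT TCG TCT TAT GTA AGC ATG — no ATG→stop ORF.
Frame -3: GCA GCA TCA ACC CGC ACG CGT ATT CCG CAT GCG ACG AAA AGT CTG CGA AAT ATT TGG GTT TCA GAT TGA ATT CGT CTT ATG TAA GCA — ATG at 81, stop TAA at 84 → 6 nt.
Longest ORF is 24 nt in frame +3 (positions 60–83).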